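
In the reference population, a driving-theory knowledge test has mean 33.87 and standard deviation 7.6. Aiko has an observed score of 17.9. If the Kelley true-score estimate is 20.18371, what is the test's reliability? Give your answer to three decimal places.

T̂ = ρX + (1 − ρ)μ  ⇒  T̂ − μ = ρ(X − μ)
ρ = (T̂ − μ)/(X − μ) = (20.18371 − 33.87) / (17.9 − 33.87) = -13.68629 / -15.97 = 0.85700

0.857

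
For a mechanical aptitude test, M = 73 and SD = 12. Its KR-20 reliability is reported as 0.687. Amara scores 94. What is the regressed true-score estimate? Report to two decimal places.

87.43

Weight the observed score by reliability and the mean by (1 − reliability): T̂ = 0.687·94 + 0.313·73 = 64.578 + 22.849 = 87.427.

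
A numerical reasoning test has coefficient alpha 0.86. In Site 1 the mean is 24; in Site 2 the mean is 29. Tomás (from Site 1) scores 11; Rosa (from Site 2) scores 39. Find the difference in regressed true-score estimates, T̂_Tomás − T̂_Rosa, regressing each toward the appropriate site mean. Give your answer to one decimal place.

-24.8

T̂_Tomás = 0.86(11) + 0.14(24) = 12.820
T̂_Rosa = 0.86(39) + 0.14(29) = 37.600
Difference = 12.820 − 37.600 = -24.780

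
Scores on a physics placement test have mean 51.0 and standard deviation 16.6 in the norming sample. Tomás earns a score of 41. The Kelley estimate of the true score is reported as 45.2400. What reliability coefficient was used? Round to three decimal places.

T̂ = ρX + (1 − ρ)μ  ⇒  T̂ − μ = ρ(X − μ)
ρ = (T̂ − μ)/(X − μ) = (45.2400 − 51.0) / (41 − 51.0) = -5.7600 / -10.0 = 0.57600

0.576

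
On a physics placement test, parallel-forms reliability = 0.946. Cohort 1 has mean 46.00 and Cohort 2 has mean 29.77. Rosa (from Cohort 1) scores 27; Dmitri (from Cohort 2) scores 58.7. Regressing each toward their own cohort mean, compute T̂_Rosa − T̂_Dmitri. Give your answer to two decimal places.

T̂_Rosa = 0.946(27) + 0.054(46.00) = 28.0260
T̂_Dmitri = 0.946(58.7) + 0.054(29.77) = 57.1378
Difference = 28.0260 − 57.1378 = -29.1118

-29.11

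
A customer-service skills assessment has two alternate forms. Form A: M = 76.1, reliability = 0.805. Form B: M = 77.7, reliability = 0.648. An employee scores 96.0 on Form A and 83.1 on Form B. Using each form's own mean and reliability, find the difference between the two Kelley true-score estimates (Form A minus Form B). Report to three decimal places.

T̂_A = 0.805(96.0) + 0.195(76.1) = 92.11950
T̂_B = 0.648(83.1) + 0.352(77.7) = 81.19920
T̂_A − T̂_B = 10.92030

10.920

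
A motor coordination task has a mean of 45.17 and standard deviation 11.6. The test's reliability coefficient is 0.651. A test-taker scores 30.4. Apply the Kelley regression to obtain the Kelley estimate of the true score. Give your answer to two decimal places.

T̂ = 0.651(30.4) + 0.349(45.17) = 19.7904 + 15.76433 = 35.555 → 35.55

35.55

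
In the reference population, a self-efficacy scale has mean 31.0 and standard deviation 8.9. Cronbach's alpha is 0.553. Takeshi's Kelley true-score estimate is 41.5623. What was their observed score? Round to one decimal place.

T̂ = ρX + (1 − ρ)μ  ⇒  X = (T̂ − (1 − ρ)μ) / ρ
X = (41.5623 − 0.447 × 31.0) / 0.553 = (41.5623 − 13.8570) / 0.553 = 27.7053 / 0.553 = 50.100

50.1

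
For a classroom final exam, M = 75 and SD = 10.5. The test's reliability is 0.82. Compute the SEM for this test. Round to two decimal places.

SEM = SD · √(1 − ρ) = 10.5 × √0.18 = 10.5 × 0.4243 = 4.455

4.45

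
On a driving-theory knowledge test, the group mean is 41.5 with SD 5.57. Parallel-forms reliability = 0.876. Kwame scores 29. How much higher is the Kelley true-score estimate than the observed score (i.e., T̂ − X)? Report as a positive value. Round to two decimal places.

1.55

T̂ = ρX + (1 − ρ)μ
  = 0.876 × 29 + 0.124 × 41.5
  = 25.404 + 5.1460
  = 30.5500
  ≈ 30.550
T̂ − X = 30.550 − 29 = 1.550 → 1.55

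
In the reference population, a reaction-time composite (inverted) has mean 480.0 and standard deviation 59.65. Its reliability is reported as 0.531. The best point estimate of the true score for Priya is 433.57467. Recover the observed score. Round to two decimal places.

392.57

T̂ = ρX + (1 − ρ)μ  ⇒  X = (T̂ − (1 − ρ)μ) / ρ
X = (433.57467 − 0.469 × 480.0) / 0.531 = (433.57467 − 225.1200) / 0.531 = 208.45467 / 0.531 = 392.5700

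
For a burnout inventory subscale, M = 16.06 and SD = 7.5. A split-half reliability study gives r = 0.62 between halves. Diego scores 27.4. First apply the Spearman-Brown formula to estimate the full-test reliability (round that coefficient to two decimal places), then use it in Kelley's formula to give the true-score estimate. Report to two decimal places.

Spearman-Brown: ρ = 2r/(1 + r) = 2(0.62)/(1 + 0.62) = 1.240/1.62 = 0.7654 → 0.77
T̂ = 0.77(27.4) + 0.23(16.06) = 21.098 + 3.6938 = 24.792 → 24.79

24.79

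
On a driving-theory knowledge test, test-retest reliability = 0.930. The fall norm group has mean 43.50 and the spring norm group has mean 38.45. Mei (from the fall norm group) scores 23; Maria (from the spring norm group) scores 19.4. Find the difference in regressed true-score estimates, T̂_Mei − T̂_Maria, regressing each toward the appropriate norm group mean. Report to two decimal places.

T̂_Mei = 0.930(23) + 0.070(43.50) = 24.4350
T̂_Maria = 0.930(19.4) + 0.070(38.45) = 20.7335
Difference = 24.4350 − 20.7335 = 3.7015

3.70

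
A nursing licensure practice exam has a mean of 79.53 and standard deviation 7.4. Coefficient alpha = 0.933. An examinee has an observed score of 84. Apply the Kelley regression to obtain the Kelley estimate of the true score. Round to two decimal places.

83.70

T̂ = ρX + (1 − ρ)μ
  = 0.933 × 84 + 0.067 × 79.53
  = 78.372 + 5.32851
  = 83.701
  ≈ 83.70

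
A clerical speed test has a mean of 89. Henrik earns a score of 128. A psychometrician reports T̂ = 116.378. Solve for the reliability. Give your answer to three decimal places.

0.702

T̂ = ρX + (1 − ρ)μ  ⇒  T̂ − μ = ρ(X − μ)
ρ = (T̂ − μ)/(X − μ) = (116.378 − 89) / (128 − 89) = 27.378 / 39.0 = 0.70200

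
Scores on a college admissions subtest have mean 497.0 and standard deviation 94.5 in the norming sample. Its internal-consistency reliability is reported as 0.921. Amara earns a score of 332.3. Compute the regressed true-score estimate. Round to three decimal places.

T̂ = ρX + (1 − ρ)μ
  = 0.921 × 332.3 + 0.079 × 497.0
  = 306.0483 + 39.2630
  = 345.3113
  ≈ 345.311

345.311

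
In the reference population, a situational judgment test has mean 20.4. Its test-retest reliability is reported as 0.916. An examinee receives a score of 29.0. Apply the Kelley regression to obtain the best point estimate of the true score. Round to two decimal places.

28.28

T̂ = ρX + (1 − ρ)μ
  = 0.916 × 29.0 + 0.084 × 20.4
  = 26.5640 + 1.7136
  = 28.278
  ≈ 28.28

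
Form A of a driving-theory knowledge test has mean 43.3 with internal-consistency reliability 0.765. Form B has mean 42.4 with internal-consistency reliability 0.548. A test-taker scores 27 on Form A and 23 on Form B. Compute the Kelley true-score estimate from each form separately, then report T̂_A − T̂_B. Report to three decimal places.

-0.938

T̂_A = 0.765(27) + 0.235(43.3) = 30.83050
T̂_B = 0.548(23) + 0.452(42.4) = 31.76880
T̂_A − T̂_B = -0.93830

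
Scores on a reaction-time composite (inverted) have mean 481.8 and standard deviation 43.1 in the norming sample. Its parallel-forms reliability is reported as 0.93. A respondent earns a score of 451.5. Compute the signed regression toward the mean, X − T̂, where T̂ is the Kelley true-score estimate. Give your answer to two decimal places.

-2.12

T̂ = ρX + (1 − ρ)μ
  = 0.93 × 451.5 + 0.07 × 481.8
  = 419.895 + 33.726
  = 453.6210
  ≈ 453.621
X − T̂ = 451.5 − 453.621 = -2.121 → -2.12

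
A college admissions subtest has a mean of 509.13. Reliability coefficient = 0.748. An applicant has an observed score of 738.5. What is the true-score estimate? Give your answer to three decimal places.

680.699

Regress the observed score toward the mean by the unreliability: T̂ = 0.748·738.5 + 0.252·509.13 = 552.3980 + 128.30076 = 680.6988.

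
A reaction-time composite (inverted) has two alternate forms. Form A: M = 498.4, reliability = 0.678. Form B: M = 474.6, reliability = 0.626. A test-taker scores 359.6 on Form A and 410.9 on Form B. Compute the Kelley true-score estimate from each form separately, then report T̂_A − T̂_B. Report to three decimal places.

T̂_A = 0.678(359.6) + 0.322(498.4) = 404.29360
T̂_B = 0.626(410.9) + 0.374(474.6) = 434.72380
T̂_A − T̂_B = -30.43020

-30.430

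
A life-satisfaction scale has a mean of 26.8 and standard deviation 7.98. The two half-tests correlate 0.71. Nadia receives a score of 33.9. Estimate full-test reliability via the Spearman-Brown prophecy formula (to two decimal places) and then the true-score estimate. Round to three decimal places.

Spearman-Brown: ρ = 2r/(1 + r) = 2(0.71)/(1 + 0.71) = 1.420/1.71 = 0.8304 → 0.83
Kelley's formula gives T̂ = 0.83·33.9 + 0.17·26.8 = 28.137 + 4.556 = 32.6930.

32.693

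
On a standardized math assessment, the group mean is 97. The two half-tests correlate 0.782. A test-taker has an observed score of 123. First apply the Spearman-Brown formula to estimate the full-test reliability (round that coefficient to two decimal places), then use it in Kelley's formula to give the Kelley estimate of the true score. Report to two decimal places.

119.88

Spearman-Brown: ρ = 2r/(1 + r) = 2(0.782)/(1 + 0.782) = 1.5640/1.782 = 0.8777 → 0.88
T̂ = 0.88(123) + 0.12(97) = 108.24 + 11.64 = 119.880 → 119.88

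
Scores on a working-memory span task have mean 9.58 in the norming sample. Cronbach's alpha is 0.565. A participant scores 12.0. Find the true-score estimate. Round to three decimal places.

T̂ = 0.565(12.0) + 0.435(9.58) = 6.7800 + 4.16730 = 10.9473 → 10.947

10.947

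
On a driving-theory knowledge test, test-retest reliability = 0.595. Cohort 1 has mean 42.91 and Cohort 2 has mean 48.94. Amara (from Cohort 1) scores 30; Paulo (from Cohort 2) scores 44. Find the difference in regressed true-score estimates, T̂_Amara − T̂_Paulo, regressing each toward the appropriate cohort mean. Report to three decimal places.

-10.772

T̂_Amara = 0.595(30) + 0.405(42.91) = 35.22855
T̂_Paulo = 0.595(44) + 0.405(48.94) = 46.00070
Difference = 35.22855 − 46.00070 = -10.77215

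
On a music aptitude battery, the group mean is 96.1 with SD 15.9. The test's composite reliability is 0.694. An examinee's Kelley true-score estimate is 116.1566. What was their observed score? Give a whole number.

125

T̂ = ρX + (1 − ρ)μ  ⇒  X = (T̂ − (1 − ρ)μ) / ρ
X = (116.1566 − 0.306 × 96.1) / 0.694 = (116.1566 − 29.4066) / 0.694 = 86.7500 / 0.694 = 125.00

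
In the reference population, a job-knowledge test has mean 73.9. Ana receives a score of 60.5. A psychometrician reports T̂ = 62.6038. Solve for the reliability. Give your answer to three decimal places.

0.843

T̂ = ρX + (1 − ρ)μ  ⇒  T̂ − μ = ρ(X − μ)
ρ = (T̂ − μ)/(X − μ) = (62.6038 − 73.9) / (60.5 − 73.9) = -11.2962 / -13.4 = 0.84300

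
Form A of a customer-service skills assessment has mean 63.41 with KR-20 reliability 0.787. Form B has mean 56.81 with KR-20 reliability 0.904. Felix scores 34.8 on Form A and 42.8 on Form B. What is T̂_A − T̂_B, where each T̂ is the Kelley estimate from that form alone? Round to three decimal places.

-3.251

T̂_A = 0.787(34.8) + 0.213(63.41) = 40.89393
T̂_B = 0.904(42.8) + 0.096(56.81) = 44.14496
T̂_A − T̂_B = -3.25103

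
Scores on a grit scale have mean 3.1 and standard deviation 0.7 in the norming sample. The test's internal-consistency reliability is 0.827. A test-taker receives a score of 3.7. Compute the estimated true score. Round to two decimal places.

3.60

T̂ = ρX + (1 − ρ)μ
  = 0.827 × 3.7 + 0.173 × 3.1
  = 3.0599 + 0.5363
  = 3.596
  ≈ 3.60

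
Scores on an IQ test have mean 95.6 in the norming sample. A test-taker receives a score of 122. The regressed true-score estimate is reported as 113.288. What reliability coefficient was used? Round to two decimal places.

0.67

T̂ = ρX + (1 − ρ)μ  ⇒  T̂ − μ = ρ(X − μ)
ρ = (T̂ − μ)/(X − μ) = (113.288 − 95.6) / (122 − 95.6) = 17.688 / 26.4 = 0.6700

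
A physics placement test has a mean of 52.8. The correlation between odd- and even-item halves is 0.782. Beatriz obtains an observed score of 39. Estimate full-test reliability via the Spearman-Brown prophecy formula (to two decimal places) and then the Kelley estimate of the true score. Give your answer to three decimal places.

Spearman-Brown: ρ = 2r/(1 + r) = 2(0.782)/(1 + 0.782) = 1.5640/1.782 = 0.8777 → 0.88
T̂ = ρX + (1 − ρ)μ
  = 0.88 × 39 + 0.12 × 52.8
  = 34.32 + 6.336
  = 40.6560
  ≈ 40.656

40.656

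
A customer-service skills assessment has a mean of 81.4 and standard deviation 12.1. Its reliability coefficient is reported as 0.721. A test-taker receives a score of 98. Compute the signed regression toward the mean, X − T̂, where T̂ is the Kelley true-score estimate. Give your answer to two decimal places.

T̂ = ρX + (1 − ρ)μ
  = 0.721 × 98 + 0.279 × 81.4
  = 70.658 + 22.7106
  = 93.3686
  ≈ 93.369
X − T̂ = 98 − 93.369 = 4.631 → 4.63

4.63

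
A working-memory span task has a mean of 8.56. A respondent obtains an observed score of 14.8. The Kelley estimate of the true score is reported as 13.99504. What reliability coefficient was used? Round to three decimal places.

0.871

T̂ = ρX + (1 − ρ)μ  ⇒  T̂ − μ = ρ(X − μ)
ρ = (T̂ − μ)/(X − μ) = (13.99504 − 8.56) / (14.8 − 8.56) = 5.43504 / 6.24 = 0.87100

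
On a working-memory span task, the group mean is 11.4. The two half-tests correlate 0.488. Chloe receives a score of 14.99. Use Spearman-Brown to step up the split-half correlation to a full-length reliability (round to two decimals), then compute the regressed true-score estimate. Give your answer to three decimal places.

Spearman-Brown: ρ = 2r/(1 + r) = 2(0.488)/(1 + 0.488) = 0.9760/1.488 = 0.6559 → 0.66
T̂ = ρX + (1 − ρ)μ
  = 0.66 × 14.99 + 0.34 × 11.4
  = 9.8934 + 3.876
  = 13.7694
  ≈ 13.769

13.769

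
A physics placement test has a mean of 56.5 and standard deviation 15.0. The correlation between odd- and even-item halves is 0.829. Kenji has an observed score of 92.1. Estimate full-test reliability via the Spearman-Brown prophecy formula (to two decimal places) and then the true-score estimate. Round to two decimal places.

88.90

Spearman-Brown: ρ = 2r/(1 + r) = 2(0.829)/(1 + 0.829) = 1.6580/1.829 = 0.9065 → 0.91
T̂ = ρX + (1 − ρ)μ
  = 0.91 × 92.1 + 0.09 × 56.5
  = 83.811 + 5.085
  = 88.896
  ≈ 88.90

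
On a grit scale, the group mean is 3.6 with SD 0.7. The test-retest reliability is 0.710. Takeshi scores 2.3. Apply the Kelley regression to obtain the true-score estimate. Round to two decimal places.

2.68

Kelley's formula gives T̂ = 0.710·2.3 + 0.290·3.6 = 1.6330 + 1.0440 = 2.677.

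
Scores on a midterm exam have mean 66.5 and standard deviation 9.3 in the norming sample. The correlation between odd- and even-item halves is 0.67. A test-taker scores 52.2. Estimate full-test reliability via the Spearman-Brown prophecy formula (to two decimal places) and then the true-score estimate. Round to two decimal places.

55.06

Spearman-Brown: ρ = 2r/(1 + r) = 2(0.67)/(1 + 0.67) = 1.340/1.67 = 0.8024 → 0.80
T̂ = 0.80(52.2) + 0.20(66.5) = 41.760 + 13.300 = 55.060 → 55.06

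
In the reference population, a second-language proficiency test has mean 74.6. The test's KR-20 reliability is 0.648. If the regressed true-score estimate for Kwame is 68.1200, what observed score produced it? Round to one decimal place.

T̂ = ρX + (1 − ρ)μ  ⇒  X = (T̂ − (1 − ρ)μ) / ρ
X = (68.1200 − 0.352 × 74.6) / 0.648 = (68.1200 − 26.2592) / 0.648 = 41.8608 / 0.648 = 64.600

64.6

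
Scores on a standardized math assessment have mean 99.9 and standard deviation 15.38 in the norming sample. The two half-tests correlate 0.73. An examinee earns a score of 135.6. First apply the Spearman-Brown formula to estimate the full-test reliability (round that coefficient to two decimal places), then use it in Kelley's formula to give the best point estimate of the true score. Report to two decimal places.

129.89

Spearman-Brown: ρ = 2r/(1 + r) = 2(0.73)/(1 + 0.73) = 1.460/1.73 = 0.8439 → 0.84
T̂ = 0.84(135.6) + 0.16(99.9) = 113.904 + 15.984 = 129.888 → 129.89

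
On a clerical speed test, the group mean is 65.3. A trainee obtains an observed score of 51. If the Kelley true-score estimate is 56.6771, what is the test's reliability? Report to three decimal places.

T̂ = ρX + (1 − ρ)μ  ⇒  T̂ − μ = ρ(X − μ)
ρ = (T̂ − μ)/(X − μ) = (56.6771 − 65.3) / (51 − 65.3) = -8.6229 / -14.3 = 0.60300

0.603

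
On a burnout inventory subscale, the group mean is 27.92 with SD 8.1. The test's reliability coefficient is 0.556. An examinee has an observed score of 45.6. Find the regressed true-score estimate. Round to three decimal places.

T̂ = ρX + (1 − ρ)μ
  = 0.556 × 45.6 + 0.444 × 27.92
  = 25.3536 + 12.39648
  = 37.7501
  ≈ 37.750

37.750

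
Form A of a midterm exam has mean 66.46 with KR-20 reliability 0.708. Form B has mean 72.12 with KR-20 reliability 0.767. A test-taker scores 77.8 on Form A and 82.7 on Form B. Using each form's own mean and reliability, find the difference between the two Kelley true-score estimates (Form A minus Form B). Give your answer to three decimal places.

-5.746

T̂_A = 0.708(77.8) + 0.292(66.46) = 74.48872
T̂_B = 0.767(82.7) + 0.233(72.12) = 80.23486
T̂_A − T̂_B = -5.74614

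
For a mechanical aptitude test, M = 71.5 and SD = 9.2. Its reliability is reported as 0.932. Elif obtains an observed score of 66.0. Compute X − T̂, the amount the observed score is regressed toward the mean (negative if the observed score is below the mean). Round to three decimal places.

Regress the observed score toward the mean by the unreliability: T̂ = 0.932·66.0 + 0.068·71.5 = 61.5120 + 4.8620 = 66.37400.
X − T̂ = 66.0 − 66.3740 = -0.3740 → -0.374

-0.374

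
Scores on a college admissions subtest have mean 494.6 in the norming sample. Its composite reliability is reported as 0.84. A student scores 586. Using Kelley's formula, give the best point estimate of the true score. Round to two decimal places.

T̂ = 0.84(586) + 0.16(494.6) = 492.24 + 79.136 = 571.376 → 571.38

571.38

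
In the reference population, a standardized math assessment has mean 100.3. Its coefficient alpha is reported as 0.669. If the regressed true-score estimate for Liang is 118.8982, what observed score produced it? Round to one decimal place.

T̂ = ρX + (1 − ρ)μ  ⇒  X = (T̂ − (1 − ρ)μ) / ρ
X = (118.8982 − 0.331 × 100.3) / 0.669 = (118.8982 − 33.1993) / 0.669 = 85.6989 / 0.669 = 128.100

128.1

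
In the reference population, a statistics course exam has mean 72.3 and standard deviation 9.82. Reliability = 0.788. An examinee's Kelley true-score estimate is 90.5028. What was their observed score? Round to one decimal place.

95.4

T̂ = ρX + (1 − ρ)μ  ⇒  X = (T̂ − (1 − ρ)μ) / ρ
X = (90.5028 − 0.212 × 72.3) / 0.788 = (90.5028 − 15.3276) / 0.788 = 75.1752 / 0.788 = 95.400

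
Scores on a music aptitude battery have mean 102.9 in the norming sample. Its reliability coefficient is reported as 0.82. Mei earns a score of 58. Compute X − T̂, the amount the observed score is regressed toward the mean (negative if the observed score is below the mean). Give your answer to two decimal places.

-8.08

T̂ = ρX + (1 − ρ)μ
  = 0.82 × 58 + 0.18 × 102.9
  = 47.56 + 18.522
  = 66.0820
  ≈ 66.082
X − T̂ = 58 − 66.082 = -8.082 → -8.08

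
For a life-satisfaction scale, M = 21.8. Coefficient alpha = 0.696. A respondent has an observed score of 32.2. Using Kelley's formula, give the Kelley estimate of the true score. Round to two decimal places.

T̂ = 0.696(32.2) + 0.304(21.8) = 22.4112 + 6.6272 = 29.038 → 29.04

29.04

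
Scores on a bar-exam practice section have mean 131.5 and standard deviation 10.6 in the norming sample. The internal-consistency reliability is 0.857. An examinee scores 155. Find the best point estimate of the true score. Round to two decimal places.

151.64

T̂ = 0.857(155) + 0.143(131.5) = 132.835 + 18.8045 = 151.639 → 151.64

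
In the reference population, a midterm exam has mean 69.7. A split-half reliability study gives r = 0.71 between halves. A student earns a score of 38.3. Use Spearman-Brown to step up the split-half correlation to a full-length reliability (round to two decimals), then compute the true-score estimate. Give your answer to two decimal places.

Spearman-Brown: ρ = 2r/(1 + r) = 2(0.71)/(1 + 0.71) = 1.420/1.71 = 0.8304 → 0.83
T̂ = ρX + (1 − ρ)μ
  = 0.83 × 38.3 + 0.17 × 69.7
  = 31.789 + 11.849
  = 43.638
  ≈ 43.64

43.64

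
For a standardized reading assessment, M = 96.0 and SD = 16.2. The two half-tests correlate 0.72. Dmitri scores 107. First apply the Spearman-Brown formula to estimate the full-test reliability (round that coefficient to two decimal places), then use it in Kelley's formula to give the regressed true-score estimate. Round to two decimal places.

Spearman-Brown: ρ = 2r/(1 + r) = 2(0.72)/(1 + 0.72) = 1.440/1.72 = 0.8372 → 0.84
T̂ = 0.84(107) + 0.16(96.0) = 89.88 + 15.360 = 105.240 → 105.24

105.24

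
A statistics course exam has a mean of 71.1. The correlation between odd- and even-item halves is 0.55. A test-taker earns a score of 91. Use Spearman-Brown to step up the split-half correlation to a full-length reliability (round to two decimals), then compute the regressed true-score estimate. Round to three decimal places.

Spearman-Brown: ρ = 2r/(1 + r) = 2(0.55)/(1 + 0.55) = 1.100/1.55 = 0.7097 → 0.71
T̂ = 0.71(91) + 0.29(71.1) = 64.61 + 20.619 = 85.2290 → 85.229

85.229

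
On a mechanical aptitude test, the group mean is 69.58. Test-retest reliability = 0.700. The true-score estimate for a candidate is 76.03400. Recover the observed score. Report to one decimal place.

T̂ = ρX + (1 − ρ)μ  ⇒  X = (T̂ − (1 − ρ)μ) / ρ
X = (76.03400 − 0.300 × 69.58) / 0.700 = (76.03400 − 20.87400) / 0.700 = 55.16000 / 0.700 = 78.800

78.8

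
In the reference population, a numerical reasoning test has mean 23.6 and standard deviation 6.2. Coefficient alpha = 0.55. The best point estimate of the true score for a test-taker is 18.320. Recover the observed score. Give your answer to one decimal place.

T̂ = ρX + (1 − ρ)μ  ⇒  X = (T̂ − (1 − ρ)μ) / ρ
X = (18.320 − 0.45 × 23.6) / 0.55 = (18.320 − 10.620) / 0.55 = 7.700 / 0.55 = 14.000

14.0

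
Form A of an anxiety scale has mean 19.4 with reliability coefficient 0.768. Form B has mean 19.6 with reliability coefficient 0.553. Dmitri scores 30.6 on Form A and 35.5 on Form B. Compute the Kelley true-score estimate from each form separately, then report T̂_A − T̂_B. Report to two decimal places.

-0.39

T̂_A = 0.768(30.6) + 0.232(19.4) = 28.0016
T̂_B = 0.553(35.5) + 0.447(19.6) = 28.3927
T̂_A − T̂_B = -0.3911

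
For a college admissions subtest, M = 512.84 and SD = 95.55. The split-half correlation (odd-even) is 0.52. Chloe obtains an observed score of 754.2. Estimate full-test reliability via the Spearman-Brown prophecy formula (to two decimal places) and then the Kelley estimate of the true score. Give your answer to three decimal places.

Spearman-Brown: ρ = 2r/(1 + r) = 2(0.52)/(1 + 0.52) = 1.040/1.52 = 0.6842 → 0.68
Regress the observed score toward the mean by the unreliability: T̂ = 0.68·754.2 + 0.32·512.84 = 512.856 + 164.1088 = 676.9648.

676.965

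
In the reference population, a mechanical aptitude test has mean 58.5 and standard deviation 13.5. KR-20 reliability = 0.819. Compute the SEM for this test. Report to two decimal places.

5.74

SEM = SD · √(1 − ρ) = 13.5 × √0.181 = 13.5 × 0.4254 = 5.743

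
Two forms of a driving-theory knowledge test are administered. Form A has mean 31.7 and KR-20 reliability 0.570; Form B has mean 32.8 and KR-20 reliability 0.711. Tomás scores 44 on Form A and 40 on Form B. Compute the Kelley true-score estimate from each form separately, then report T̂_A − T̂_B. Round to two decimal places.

T̂_A = 0.570(44) + 0.430(31.7) = 38.7110
T̂_B = 0.711(40) + 0.289(32.8) = 37.9192
T̂_A − T̂_B = 0.7918

0.79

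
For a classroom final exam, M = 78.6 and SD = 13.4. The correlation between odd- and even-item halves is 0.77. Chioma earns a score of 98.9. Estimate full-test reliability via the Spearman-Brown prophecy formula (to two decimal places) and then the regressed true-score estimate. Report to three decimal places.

Spearman-Brown: ρ = 2r/(1 + r) = 2(0.77)/(1 + 0.77) = 1.540/1.77 = 0.8701 → 0.87
T̂ = 0.87(98.9) + 0.13(78.6) = 86.043 + 10.218 = 96.2610 → 96.261

96.261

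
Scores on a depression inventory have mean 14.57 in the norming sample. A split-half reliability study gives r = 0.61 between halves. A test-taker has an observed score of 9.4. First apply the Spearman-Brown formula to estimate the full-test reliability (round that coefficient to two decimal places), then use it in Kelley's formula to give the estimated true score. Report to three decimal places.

10.641

Spearman-Brown: ρ = 2r/(1 + r) = 2(0.61)/(1 + 0.61) = 1.220/1.61 = 0.7578 → 0.76
Weight the observed score by reliability and the mean by (1 − reliability): T̂ = 0.76·9.4 + 0.24·14.57 = 7.144 + 3.4968 = 10.6408.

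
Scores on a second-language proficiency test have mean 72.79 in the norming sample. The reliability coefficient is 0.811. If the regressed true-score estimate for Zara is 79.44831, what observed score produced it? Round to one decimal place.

81.0

T̂ = ρX + (1 − ρ)μ  ⇒  X = (T̂ − (1 − ρ)μ) / ρ
X = (79.44831 − 0.189 × 72.79) / 0.811 = (79.44831 − 13.75731) / 0.811 = 65.69100 / 0.811 = 81.000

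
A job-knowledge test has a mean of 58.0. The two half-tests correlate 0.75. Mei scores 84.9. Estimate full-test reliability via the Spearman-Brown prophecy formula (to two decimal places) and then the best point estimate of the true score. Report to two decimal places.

Spearman-Brown: ρ = 2r/(1 + r) = 2(0.75)/(1 + 0.75) = 1.500/1.75 = 0.8571 → 0.86
T̂ = ρX + (1 − ρ)μ
  = 0.86 × 84.9 + 0.14 × 58.0
  = 73.014 + 8.120
  = 81.134
  ≈ 81.13

81.13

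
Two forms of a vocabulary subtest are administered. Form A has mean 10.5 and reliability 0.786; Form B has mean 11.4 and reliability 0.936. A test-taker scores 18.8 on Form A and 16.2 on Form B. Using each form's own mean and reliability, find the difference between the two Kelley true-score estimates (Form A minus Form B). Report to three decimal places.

T̂_A = 0.786(18.8) + 0.214(10.5) = 17.02380
T̂_B = 0.936(16.2) + 0.064(11.4) = 15.89280
T̂_A − T̂_B = 1.13100

1.131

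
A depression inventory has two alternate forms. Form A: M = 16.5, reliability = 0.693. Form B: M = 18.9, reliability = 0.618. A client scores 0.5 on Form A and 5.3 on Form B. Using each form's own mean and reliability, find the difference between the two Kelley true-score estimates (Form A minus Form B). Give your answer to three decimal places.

T̂_A = 0.693(0.5) + 0.307(16.5) = 5.41200
T̂_B = 0.618(5.3) + 0.382(18.9) = 10.49520
T̂_A − T̂_B = -5.08320

-5.083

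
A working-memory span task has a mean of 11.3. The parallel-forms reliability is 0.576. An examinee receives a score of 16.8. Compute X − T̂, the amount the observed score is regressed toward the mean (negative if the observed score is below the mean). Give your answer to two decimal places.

2.33

Regress the observed score toward the mean by the unreliability: T̂ = 0.576·16.8 + 0.424·11.3 = 9.6768 + 4.7912 = 14.4680.
X − T̂ = 16.8 − 14.468 = 2.332 → 2.33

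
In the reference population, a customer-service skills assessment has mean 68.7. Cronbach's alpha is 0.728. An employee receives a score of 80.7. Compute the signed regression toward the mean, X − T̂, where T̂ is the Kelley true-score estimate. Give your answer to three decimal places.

T̂ = ρX + (1 − ρ)μ
  = 0.728 × 80.7 + 0.272 × 68.7
  = 58.7496 + 18.6864
  = 77.43600
  ≈ 77.4360
X − T̂ = 80.7 − 77.4360 = 3.2640 → 3.264

3.264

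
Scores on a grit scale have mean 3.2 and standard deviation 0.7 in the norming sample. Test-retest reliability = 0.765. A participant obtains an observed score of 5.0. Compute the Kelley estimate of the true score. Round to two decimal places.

4.58

Regress the observed score toward the mean by the unreliability: T̂ = 0.765·5.0 + 0.235·3.2 = 3.8250 + 0.7520 = 4.577.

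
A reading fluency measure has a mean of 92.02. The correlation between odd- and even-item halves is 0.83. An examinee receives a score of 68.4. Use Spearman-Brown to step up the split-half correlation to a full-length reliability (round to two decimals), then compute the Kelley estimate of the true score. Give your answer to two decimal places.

70.53

Spearman-Brown: ρ = 2r/(1 + r) = 2(0.83)/(1 + 0.83) = 1.660/1.83 = 0.9071 → 0.91
T̂ = ρX + (1 − ρ)μ
  = 0.91 × 68.4 + 0.09 × 92.02
  = 62.244 + 8.2818
  = 70.526
  ≈ 70.53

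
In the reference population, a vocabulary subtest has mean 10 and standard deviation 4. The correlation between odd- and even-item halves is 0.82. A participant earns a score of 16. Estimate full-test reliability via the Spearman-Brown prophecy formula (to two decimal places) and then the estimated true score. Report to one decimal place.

15.4

Spearman-Brown: ρ = 2r/(1 + r) = 2(0.82)/(1 + 0.82) = 1.640/1.82 = 0.9011 → 0.90
T̂ = 0.90(16) + 0.10(10) = 14.40 + 1.00 = 15.40 → 15.4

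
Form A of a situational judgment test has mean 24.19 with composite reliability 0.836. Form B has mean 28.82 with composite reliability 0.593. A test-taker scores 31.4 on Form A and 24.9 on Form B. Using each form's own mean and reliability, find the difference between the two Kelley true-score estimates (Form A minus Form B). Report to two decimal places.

T̂_A = 0.836(31.4) + 0.164(24.19) = 30.2176
T̂_B = 0.593(24.9) + 0.407(28.82) = 26.4954
T̂_A − T̂_B = 3.7221

3.72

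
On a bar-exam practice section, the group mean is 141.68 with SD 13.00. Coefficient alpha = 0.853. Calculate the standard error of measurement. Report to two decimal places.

SEM = SD · √(1 − ρ) = 13.00 × √0.147 = 13.00 × 0.3834 = 4.984

4.98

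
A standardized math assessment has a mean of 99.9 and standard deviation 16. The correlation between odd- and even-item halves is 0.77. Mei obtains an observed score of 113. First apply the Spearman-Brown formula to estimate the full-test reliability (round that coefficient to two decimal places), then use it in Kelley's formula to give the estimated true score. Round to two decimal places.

Spearman-Brown: ρ = 2r/(1 + r) = 2(0.77)/(1 + 0.77) = 1.540/1.77 = 0.8701 → 0.87
Regress the observed score toward the mean by the unreliability: T̂ = 0.87·113 + 0.13·99.9 = 98.31 + 12.987 = 111.297.

111.30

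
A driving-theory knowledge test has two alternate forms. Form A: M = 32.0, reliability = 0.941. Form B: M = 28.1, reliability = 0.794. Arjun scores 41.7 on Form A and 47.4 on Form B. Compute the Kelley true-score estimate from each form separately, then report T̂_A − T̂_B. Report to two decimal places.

-2.30

T̂_A = 0.941(41.7) + 0.059(32.0) = 41.1277
T̂_B = 0.794(47.4) + 0.206(28.1) = 43.4242
T̂_A − T̂_B = -2.2965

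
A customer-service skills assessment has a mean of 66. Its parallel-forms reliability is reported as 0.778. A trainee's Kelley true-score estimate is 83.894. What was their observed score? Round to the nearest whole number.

89

T̂ = ρX + (1 − ρ)μ  ⇒  X = (T̂ − (1 − ρ)μ) / ρ
X = (83.894 − 0.222 × 66) / 0.778 = (83.894 − 14.652) / 0.778 = 69.242 / 0.778 = 89.00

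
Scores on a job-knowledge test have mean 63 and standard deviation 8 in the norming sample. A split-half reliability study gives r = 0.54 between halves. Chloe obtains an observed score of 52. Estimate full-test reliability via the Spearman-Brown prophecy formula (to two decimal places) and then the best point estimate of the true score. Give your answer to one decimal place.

Spearman-Brown: ρ = 2r/(1 + r) = 2(0.54)/(1 + 0.54) = 1.080/1.54 = 0.7013 → 0.70
T̂ = 0.70(52) + 0.30(63) = 36.40 + 18.90 = 55.30 → 55.3

55.3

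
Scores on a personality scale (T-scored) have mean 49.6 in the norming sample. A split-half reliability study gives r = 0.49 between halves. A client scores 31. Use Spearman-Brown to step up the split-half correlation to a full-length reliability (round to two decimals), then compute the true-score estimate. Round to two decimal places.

37.32

Spearman-Brown: ρ = 2r/(1 + r) = 2(0.49)/(1 + 0.49) = 0.980/1.49 = 0.6577 → 0.66
T̂ = 0.66(31) + 0.34(49.6) = 20.46 + 16.864 = 37.324 → 37.32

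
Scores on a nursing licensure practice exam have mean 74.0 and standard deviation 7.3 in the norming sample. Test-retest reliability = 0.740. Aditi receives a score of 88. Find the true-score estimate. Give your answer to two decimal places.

84.36

Regress the observed score toward the mean by the unreliability: T̂ = 0.740·88 + 0.260·74.0 = 65.120 + 19.2400 = 84.360.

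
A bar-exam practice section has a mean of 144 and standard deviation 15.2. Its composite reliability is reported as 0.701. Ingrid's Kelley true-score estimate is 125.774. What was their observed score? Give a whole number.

118

T̂ = ρX + (1 − ρ)μ  ⇒  X = (T̂ − (1 − ρ)μ) / ρ
X = (125.774 − 0.299 × 144) / 0.701 = (125.774 − 43.056) / 0.701 = 82.718 / 0.701 = 118.00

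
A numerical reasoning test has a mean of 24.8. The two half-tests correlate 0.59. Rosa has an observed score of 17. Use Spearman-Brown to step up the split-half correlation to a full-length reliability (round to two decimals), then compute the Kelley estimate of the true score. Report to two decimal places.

Spearman-Brown: ρ = 2r/(1 + r) = 2(0.59)/(1 + 0.59) = 1.180/1.59 = 0.7421 → 0.74
T̂ = 0.74(17) + 0.26(24.8) = 12.58 + 6.448 = 19.028 → 19.03

19.03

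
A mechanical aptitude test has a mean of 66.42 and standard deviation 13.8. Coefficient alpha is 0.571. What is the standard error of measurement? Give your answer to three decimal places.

SEM = SD · √(1 − ρ) = 13.8 × √0.429 = 13.8 × 0.6550 = 9.0387

9.039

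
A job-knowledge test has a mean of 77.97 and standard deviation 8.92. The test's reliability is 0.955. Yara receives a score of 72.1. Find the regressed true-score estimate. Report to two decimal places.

72.36

T̂ = ρX + (1 − ρ)μ
  = 0.955 × 72.1 + 0.045 × 77.97
  = 68.8555 + 3.50865
  = 72.364
  ≈ 72.36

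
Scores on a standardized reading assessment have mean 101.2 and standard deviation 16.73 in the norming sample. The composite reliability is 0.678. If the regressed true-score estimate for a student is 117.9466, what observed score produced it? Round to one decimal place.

T̂ = ρX + (1 − ρ)μ  ⇒  X = (T̂ − (1 − ρ)μ) / ρ
X = (117.9466 − 0.322 × 101.2) / 0.678 = (117.9466 − 32.5864) / 0.678 = 85.3602 / 0.678 = 125.900

125.9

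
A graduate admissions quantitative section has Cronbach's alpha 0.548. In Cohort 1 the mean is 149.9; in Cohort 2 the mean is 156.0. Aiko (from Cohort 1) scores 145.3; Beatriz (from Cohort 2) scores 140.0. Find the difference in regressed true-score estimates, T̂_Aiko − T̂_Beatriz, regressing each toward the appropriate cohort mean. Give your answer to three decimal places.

T̂_Aiko = 0.548(145.3) + 0.452(149.9) = 147.37920
T̂_Beatriz = 0.548(140.0) + 0.452(156.0) = 147.23200
Difference = 147.37920 − 147.23200 = 0.14720

0.147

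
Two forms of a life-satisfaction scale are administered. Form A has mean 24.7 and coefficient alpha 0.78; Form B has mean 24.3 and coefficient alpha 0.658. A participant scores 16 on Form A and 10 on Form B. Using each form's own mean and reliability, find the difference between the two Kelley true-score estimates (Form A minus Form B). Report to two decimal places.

T̂_A = 0.78(16) + 0.22(24.7) = 17.9140
T̂_B = 0.658(10) + 0.342(24.3) = 14.8906
T̂_A − T̂_B = 3.0234

3.02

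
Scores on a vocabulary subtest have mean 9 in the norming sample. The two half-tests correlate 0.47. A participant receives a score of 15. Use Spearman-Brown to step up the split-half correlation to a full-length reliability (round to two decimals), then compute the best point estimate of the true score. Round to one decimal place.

Spearman-Brown: ρ = 2r/(1 + r) = 2(0.47)/(1 + 0.47) = 0.940/1.47 = 0.6395 → 0.64
T̂ = 0.64(15) + 0.36(9) = 9.60 + 3.24 = 12.84 → 12.8

12.8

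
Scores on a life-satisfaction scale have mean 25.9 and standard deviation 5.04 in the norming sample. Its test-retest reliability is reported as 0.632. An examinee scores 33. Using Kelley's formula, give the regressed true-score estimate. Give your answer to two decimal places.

30.39

T̂ = ρX + (1 − ρ)μ
  = 0.632 × 33 + 0.368 × 25.9
  = 20.856 + 9.5312
  = 30.387
  ≈ 30.39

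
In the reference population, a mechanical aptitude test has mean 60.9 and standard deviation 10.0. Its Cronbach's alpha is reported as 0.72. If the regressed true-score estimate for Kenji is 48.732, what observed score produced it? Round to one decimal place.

T̂ = ρX + (1 − ρ)μ  ⇒  X = (T̂ − (1 − ρ)μ) / ρ
X = (48.732 − 0.28 × 60.9) / 0.72 = (48.732 − 17.052) / 0.72 = 31.680 / 0.72 = 44.000

44.0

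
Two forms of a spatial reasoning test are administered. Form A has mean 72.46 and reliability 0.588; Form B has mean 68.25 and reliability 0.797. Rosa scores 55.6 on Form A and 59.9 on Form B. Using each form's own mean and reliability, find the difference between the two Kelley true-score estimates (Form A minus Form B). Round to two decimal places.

T̂_A = 0.588(55.6) + 0.412(72.46) = 62.5463
T̂_B = 0.797(59.9) + 0.203(68.25) = 61.5951
T̂_A − T̂_B = 0.9513

0.95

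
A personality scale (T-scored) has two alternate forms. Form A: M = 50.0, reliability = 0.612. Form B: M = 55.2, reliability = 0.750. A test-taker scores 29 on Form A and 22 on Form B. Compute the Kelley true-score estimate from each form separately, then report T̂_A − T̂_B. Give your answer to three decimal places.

T̂_A = 0.612(29) + 0.388(50.0) = 37.14800
T̂_B = 0.750(22) + 0.250(55.2) = 30.30000
T̂_A − T̂_B = 6.84800

6.848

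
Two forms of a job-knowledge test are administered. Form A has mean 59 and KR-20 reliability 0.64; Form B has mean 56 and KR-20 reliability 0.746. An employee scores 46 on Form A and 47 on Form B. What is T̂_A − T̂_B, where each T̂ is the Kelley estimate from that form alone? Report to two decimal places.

1.39

T̂_A = 0.64(46) + 0.36(59) = 50.6800
T̂_B = 0.746(47) + 0.254(56) = 49.2860
T̂_A − T̂_B = 1.3940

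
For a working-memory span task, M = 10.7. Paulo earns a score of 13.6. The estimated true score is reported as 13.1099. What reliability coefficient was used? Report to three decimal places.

0.831

T̂ = ρX + (1 − ρ)μ  ⇒  T̂ − μ = ρ(X − μ)
ρ = (T̂ − μ)/(X − μ) = (13.1099 − 10.7) / (13.6 − 10.7) = 2.4099 / 2.9 = 0.83100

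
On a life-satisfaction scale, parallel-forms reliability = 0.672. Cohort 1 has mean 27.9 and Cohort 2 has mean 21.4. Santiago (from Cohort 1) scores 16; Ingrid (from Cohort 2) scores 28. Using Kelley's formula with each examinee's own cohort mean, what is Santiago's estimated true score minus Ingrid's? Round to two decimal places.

T̂_Santiago = 0.672(16) + 0.328(27.9) = 19.9032
T̂_Ingrid = 0.672(28) + 0.328(21.4) = 25.8352
Difference = 19.9032 − 25.8352 = -5.9320

-5.93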